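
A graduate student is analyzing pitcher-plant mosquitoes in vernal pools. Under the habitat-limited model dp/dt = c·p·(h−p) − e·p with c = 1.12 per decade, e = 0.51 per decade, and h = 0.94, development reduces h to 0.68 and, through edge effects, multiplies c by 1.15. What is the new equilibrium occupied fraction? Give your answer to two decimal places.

Before: p* = h − e/c = 0.94 − 0.51/1.12 = 0.94 − 0.4554 = 0.4846.
After: c = 1.288, e = 0.51, h = 0.68; p* = 0.68 − 0.51/1.288 = 0.2840.

0.28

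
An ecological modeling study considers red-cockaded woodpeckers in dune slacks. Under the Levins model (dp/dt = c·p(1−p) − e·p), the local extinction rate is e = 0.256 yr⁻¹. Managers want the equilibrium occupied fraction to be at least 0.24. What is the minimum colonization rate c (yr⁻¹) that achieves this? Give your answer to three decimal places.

p* = 1 − e/c ≥ 0.24 requires e/c ≤ 0.7600, i.e. c ≥ e/0.7600.
c_min = 0.256/0.7600 = 0.3368.

0.337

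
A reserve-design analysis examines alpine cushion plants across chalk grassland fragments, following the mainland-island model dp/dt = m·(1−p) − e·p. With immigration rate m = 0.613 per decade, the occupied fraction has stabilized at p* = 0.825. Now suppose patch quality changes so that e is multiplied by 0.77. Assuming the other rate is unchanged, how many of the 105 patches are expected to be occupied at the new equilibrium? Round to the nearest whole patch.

Balance m(1−p*) = e·p* gives e = m(1−p*)/p* = 0.613×0.17500/0.82500 = 0.13003.
New p* = m/(m+e) = 0.61300/(0.61300+0.10012) = 0.85960.
Expected occupied = 105 × 0.85960 = 90.26 ≈ 90.

90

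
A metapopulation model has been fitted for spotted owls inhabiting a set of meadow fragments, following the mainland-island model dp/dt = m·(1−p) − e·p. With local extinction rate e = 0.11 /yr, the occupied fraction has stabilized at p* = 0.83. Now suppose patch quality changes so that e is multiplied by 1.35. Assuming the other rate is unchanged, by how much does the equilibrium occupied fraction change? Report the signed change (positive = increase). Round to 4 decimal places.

Balance m(1−p*) = e·p* gives m = e·p*/(1−p*) = 0.11×0.83000/0.17000 = 0.53706.
New p* = m/(m+e) = 0.53706/(0.53706+0.14850) = 0.78339.
Δp* = 0.78339 − 0.83000 = -0.04661.

-0.0466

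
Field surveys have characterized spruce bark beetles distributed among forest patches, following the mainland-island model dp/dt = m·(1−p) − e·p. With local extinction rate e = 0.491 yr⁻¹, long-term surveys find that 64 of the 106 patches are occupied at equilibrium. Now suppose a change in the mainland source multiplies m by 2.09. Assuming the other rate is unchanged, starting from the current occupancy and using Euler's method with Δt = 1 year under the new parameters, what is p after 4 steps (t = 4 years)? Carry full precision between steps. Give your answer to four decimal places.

0.5664

Observed p* = 64/106 = 0.60377.
Balance m(1−p*) = e·p* gives m = e·p*/(1−p*) = 0.491×0.60377/0.39623 = 0.74819.
Starting from p₀ = 0.60377; update p ← p + (dp/dt)·Δt with the new parameters.
  1  |  dp/dt·Δt = +0.323134  |  p_1 = 0.926907
  2  |  dp/dt·Δt = -0.340815  |  p_2 = 0.586092
  3  |  dp/dt·Δt = +0.359464  |  p_3 = 0.945556
  4  |  dp/dt·Δt = -0.379133  |  p_4 = 0.566423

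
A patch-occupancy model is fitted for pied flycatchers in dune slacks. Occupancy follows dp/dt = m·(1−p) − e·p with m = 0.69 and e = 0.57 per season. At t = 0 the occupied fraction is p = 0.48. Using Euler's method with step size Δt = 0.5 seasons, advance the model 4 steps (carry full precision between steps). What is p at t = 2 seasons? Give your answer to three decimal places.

0.546

Update rule: p ← p + [m·(1−p) − e·p]·Δt with Δt = 0.5.
t = 0.5: p = 0.48000 + (+0.04260) = 0.52260
t = 1: p = 0.52260 + (+0.01576) = 0.53836
t = 1.5: p = 0.53836 + (+0.00583) = 0.54419
t = 2: p = 0.54419 + (+0.00216) = 0.54635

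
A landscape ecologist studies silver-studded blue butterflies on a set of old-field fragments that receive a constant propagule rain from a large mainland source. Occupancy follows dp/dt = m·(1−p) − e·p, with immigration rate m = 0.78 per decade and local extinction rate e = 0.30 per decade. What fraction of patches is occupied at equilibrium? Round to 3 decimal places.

At equilibrium the propagule rain into empty patches balances local extinction: m(1−p*) = e·p*.
p* = m/(m+e) = 0.78/(0.78+0.30) = 0.78/1.0800 = 0.7222.

0.722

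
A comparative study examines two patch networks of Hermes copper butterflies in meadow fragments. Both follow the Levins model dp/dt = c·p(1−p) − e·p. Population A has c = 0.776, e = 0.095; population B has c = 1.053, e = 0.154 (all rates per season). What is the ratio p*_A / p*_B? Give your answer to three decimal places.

A: p*_A = 1 − 0.095/0.776 = 0.8776.
B: p*_B = 1 − 0.154/1.053 = 0.8538.
p*_A / p*_B = 0.8776/0.8538 = 1.0279.

1.028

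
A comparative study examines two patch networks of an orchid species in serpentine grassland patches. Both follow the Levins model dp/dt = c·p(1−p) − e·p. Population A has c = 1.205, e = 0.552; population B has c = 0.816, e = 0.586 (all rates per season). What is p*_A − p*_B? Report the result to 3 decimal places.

0.260

A: p*_A = 1 − 0.552/1.205 = 0.5419.
B: p*_B = 1 − 0.586/0.816 = 0.2819.
p*_A − p*_B = 0.5419 − 0.2819 = 0.2600.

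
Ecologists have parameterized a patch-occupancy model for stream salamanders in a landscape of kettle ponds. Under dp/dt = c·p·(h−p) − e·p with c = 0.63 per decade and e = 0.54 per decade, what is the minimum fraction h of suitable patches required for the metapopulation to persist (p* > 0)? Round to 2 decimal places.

0.86

p* = h − e/c is positive only when h > e/c.
h_min = e/c = 0.54/0.63 = 0.8571.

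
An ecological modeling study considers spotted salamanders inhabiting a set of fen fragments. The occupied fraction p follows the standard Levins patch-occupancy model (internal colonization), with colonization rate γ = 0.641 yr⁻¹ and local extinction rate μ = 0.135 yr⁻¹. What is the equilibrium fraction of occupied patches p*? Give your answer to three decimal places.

Setting dp/dt = 0 and dividing through by p* gives γ·(1−p*) = μ.
So p* = 1 − μ/γ = 1 − 0.135/0.641 = 1 − 0.2106 = 0.7894.

0.789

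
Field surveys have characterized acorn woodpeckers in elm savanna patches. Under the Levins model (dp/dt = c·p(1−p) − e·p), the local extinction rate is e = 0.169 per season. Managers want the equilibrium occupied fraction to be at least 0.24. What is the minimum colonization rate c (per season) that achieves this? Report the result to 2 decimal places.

0.22

p* = 1 − e/c ≥ 0.24 requires e/c ≤ 0.7600, i.e. c ≥ e/0.7600.
c_min = 0.169/0.7600 = 0.2224.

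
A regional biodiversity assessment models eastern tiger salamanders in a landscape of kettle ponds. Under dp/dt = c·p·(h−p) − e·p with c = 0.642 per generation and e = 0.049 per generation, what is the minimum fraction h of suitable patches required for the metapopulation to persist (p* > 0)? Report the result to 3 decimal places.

p* = h − e/c is positive only when h > e/c.
h_min = e/c = 0.049/0.642 = 0.0763.

0.076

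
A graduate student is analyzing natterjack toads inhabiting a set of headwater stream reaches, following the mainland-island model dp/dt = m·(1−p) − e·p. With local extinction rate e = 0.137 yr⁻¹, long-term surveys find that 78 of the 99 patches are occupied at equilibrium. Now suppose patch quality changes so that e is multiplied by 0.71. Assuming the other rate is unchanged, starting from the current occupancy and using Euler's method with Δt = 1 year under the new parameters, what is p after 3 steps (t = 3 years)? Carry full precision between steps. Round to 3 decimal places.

0.836

Observed p* = 78/99 = 0.78788.
Balance m(1−p*) = e·p* gives m = e·p*/(1−p*) = 0.137×0.78788/0.21212 = 0.50886.
Starting from p₀ = 0.78788; update p ← p + (dp/dt)·Δt with the new parameters.
p: 0.78788 → 0.81918  (Δp = +0.03130)
p: 0.81918 → 0.83151  (Δp = +0.01233)
p: 0.83151 → 0.83637  (Δp = +0.00486)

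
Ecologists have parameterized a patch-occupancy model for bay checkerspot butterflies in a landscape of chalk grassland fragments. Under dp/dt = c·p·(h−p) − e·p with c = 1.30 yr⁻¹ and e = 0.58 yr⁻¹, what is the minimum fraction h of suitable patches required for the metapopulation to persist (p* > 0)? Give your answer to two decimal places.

0.45

p* = h − e/c is positive only when h > e/c.
h_min = e/c = 0.58/1.30 = 0.4462.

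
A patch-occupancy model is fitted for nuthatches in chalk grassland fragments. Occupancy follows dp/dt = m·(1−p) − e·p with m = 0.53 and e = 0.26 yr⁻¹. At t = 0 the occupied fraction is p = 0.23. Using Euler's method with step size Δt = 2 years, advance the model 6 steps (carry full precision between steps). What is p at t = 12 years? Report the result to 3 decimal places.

0.654

Update rule: p ← p + [m·(1−p) − e·p]·Δt with Δt = 2.
  1  |  dp/dt·Δt = +0.696600  |  p_1 = 0.926600
  2  |  dp/dt·Δt = -0.404028  |  p_2 = 0.522572
  3  |  dp/dt·Δt = +0.234336  |  p_3 = 0.756908
  4  |  dp/dt·Δt = -0.135915  |  p_4 = 0.620993
  5  |  dp/dt·Δt = +0.078831  |  p_5 = 0.699824
  6  |  dp/dt·Δt = -0.045722  |  p_6 = 0.654102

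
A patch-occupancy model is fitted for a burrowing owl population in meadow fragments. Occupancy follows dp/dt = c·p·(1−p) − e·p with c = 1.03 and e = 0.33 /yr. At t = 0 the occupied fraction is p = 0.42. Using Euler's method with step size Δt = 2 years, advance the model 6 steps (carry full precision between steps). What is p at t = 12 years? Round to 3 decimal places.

Update rule: p ← p + [c·p·(1−p) − e·p]·Δt with Δt = 2.
p: 0.42000 → 0.64462  (Δp = +0.22462)
p: 0.64462 → 0.69109  (Δp = +0.04647)
p: 0.69109 → 0.67475  (Δp = -0.01634)
p: 0.67475 → 0.68151  (Δp = +0.00676)
p: 0.68151 → 0.67885  (Δp = -0.00266)
p: 0.67885 → 0.67992  (Δp = +0.00107)

0.680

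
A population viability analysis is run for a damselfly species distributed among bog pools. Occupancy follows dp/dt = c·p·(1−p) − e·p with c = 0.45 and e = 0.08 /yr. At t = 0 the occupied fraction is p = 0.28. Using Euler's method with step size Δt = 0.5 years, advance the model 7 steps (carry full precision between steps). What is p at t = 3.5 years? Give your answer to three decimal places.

Update rule: p ← p + [c·p·(1−p) − e·p]·Δt with Δt = 0.5.
  1  |  dp/dt·Δt = +0.034160  |  p_1 = 0.314160
  2  |  dp/dt·Δt = +0.035913  |  p_2 = 0.350073
  3  |  dp/dt·Δt = +0.037190  |  p_3 = 0.387262
  4  |  dp/dt·Δt = +0.037900  |  p_4 = 0.425162
  5  |  dp/dt·Δt = +0.037983  |  p_5 = 0.463146
  6  |  dp/dt·Δt = +0.037419  |  p_6 = 0.500564
  7  |  dp/dt·Δt = +0.036227  |  p_7 = 0.536791

0.537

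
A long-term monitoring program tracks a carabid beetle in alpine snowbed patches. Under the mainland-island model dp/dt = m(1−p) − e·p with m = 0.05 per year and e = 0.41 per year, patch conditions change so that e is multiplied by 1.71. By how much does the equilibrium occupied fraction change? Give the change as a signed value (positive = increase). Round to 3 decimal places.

Before: p* = 0.05/(0.05+0.41) = 0.1087.
After: m = 0.05, e = 0.7011; p* = 0.05/0.7511 = 0.0666.
Δp* = 0.0666 − 0.1087 = -0.0421.

-0.042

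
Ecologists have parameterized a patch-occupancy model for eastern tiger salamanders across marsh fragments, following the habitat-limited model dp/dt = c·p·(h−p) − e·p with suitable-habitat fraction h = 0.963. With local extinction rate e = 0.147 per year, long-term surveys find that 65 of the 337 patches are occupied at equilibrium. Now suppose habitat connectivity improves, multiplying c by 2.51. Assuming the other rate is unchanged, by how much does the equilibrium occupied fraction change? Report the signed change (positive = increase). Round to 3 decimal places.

Observed p* = 65/337 = 0.19288.
Balance c(h−p*) = e gives c = e/(0.963 − 0.19288) = 0.147/0.77012 = 0.19088.
New p* = 0.963 − e/c = 0.963 − 0.14700/0.47911 = 0.65618.
Δp* = 0.65618 − 0.19288 = +0.46330.

0.463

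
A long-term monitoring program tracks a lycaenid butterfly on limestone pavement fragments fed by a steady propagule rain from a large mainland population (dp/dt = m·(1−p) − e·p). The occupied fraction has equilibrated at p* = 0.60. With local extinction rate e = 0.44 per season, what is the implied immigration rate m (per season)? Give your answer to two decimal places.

0.66

At equilibrium m(1−p*) = e·p*, so m = e·p*/(1−p*).
m = 0.44 × 0.60 / 0.4000 = 0.2640/0.4000 = 0.6600.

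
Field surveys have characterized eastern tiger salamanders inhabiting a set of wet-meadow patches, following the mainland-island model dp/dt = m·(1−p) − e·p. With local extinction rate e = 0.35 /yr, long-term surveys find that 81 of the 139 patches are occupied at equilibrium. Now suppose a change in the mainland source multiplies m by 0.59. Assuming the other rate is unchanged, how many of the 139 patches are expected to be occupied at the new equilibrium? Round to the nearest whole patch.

63

Observed p* = 81/139 = 0.58273.
Balance m(1−p*) = e·p* gives m = e·p*/(1−p*) = 0.35×0.58273/0.41727 = 0.48879.
New p* = m/(m+e) = 0.28839/(0.28839+0.35000) = 0.45175.
Expected occupied = 139 × 0.45175 = 62.79 ≈ 63.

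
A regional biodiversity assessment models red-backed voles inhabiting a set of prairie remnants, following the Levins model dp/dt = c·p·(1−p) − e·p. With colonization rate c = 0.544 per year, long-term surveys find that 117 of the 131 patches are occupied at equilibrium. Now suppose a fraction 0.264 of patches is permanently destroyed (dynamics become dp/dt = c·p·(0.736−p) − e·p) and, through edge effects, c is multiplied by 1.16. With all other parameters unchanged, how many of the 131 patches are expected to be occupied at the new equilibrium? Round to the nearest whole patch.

84

Observed p* = 117/131 = 0.89313.
Balance c(1−p*) = e gives e = 0.544×(1 − 0.89313) = 0.05814.
New p* = 0.736 − e/c = 0.736 − 0.05814/0.63104 = 0.64387.
Expected occupied = 131 × 0.64387 = 84.35 ≈ 84.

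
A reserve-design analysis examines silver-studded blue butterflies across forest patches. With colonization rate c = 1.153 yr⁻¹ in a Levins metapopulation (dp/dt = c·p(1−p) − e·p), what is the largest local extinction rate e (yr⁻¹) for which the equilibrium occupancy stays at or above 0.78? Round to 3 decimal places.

1 − e/c ≥ 0.78 ⇒ e ≤ c(1 − 0.78) = 1.153 × 0.2200.
e_max = 0.2537.

0.254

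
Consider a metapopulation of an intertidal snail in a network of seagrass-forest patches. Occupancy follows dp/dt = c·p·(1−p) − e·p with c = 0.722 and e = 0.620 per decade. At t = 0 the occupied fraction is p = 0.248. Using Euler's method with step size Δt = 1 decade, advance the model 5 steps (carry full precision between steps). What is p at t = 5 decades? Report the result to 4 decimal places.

0.1866

Update rule: p ← p + [c·p·(1−p) − e·p]·Δt with Δt = 1.
step 1: Δp = -0.01911, p = 0.22889
step 2: Δp = -0.01448, p = 0.21441
step 3: Δp = -0.01132, p = 0.20309
step 4: Δp = -0.00906, p = 0.19403
step 5: Δp = -0.00739, p = 0.18664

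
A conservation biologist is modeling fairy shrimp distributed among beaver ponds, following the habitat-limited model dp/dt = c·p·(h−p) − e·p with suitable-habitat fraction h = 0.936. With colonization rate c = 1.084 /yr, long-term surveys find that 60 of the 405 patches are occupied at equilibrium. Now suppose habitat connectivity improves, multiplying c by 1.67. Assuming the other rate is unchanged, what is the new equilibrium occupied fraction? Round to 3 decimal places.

Observed p* = 60/405 = 0.14815.
Balance c(h−p*) = e gives e = 1.084×(0.936 − 0.14815) = 0.85403.
New p* = 0.936 − e/c = 0.936 − 0.85403/1.81028 = 0.46423.

0.464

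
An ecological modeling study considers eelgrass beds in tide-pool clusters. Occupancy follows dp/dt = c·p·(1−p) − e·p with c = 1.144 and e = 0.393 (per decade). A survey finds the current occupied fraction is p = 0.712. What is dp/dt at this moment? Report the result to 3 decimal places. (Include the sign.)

-0.045

Colonization term: c·p·(1−p) = 1.144×0.712×0.2880 = 0.23458.
Extinction term: e·p = 0.27982.
dp/dt = 0.23458 − 0.27982 = -0.04523.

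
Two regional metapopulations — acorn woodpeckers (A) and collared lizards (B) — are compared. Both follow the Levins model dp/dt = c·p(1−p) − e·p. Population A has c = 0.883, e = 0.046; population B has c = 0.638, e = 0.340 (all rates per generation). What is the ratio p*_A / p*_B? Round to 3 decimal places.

A: p*_A = 1 − 0.046/0.883 = 0.9479.
B: p*_B = 1 − 0.340/0.638 = 0.4671.
p*_A / p*_B = 0.9479/0.4671 = 2.0294.

2.029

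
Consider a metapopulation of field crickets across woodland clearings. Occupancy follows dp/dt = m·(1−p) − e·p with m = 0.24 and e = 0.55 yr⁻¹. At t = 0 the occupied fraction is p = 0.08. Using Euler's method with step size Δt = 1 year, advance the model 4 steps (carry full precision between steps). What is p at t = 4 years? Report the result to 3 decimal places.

0.303

Update rule: p ← p + [m·(1−p) − e·p]·Δt with Δt = 1.
  1  |  dp/dt·Δt = +0.176800  |  p_1 = 0.256800
  2  |  dp/dt·Δt = +0.037128  |  p_2 = 0.293928
  3  |  dp/dt·Δt = +0.007797  |  p_3 = 0.301725
  4  |  dp/dt·Δt = +0.001637  |  p_4 = 0.303362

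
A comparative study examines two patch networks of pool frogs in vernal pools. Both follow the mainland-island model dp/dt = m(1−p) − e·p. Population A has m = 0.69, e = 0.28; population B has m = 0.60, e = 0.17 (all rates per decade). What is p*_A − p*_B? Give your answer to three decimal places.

A: p*_A = m/(m+e) = 0.69/0.9700 = 0.7113.
B: p*_B = 0.60/0.7700 = 0.7792.
p*_A − p*_B = 0.7113 − 0.7792 = -0.0679.

-0.068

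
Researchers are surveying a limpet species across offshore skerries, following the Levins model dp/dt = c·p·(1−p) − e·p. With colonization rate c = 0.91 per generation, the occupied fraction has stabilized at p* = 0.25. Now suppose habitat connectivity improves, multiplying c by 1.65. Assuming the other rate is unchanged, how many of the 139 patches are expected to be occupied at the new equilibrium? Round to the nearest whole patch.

Balance c(1−p*) = e gives e = 0.91×(1 − 0.25000) = 0.68250.
New p* = 1 − e/c = 1 − 0.68250/1.50150 = 0.54545.
Expected occupied = 139 × 0.54545 = 75.82 ≈ 76.

76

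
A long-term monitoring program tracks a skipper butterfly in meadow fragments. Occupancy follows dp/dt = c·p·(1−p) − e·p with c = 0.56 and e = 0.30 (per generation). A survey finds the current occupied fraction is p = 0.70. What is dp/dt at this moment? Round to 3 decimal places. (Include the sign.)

-0.092

Colonization term: c·p·(1−p) = 0.56×0.70×0.3000 = 0.11760.
Extinction term: e·p = 0.21000.
dp/dt = 0.11760 − 0.21000 = -0.09240.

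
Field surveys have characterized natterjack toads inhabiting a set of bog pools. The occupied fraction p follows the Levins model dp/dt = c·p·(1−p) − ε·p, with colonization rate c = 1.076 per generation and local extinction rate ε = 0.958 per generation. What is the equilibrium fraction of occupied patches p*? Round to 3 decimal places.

Setting dp/dt = 0 and dividing through by p* gives c·(1−p*) = ε.
So p* = 1 − ε/c = 1 − 0.958/1.076 = 1 − 0.8903 = 0.1097.

0.110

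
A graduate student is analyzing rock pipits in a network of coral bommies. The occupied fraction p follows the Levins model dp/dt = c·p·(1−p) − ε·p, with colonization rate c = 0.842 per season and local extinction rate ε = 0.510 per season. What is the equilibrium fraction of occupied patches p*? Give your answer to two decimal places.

0.39

Setting dp/dt = 0 and dividing through by p* gives c·(1−p*) = ε.
So p* = 1 − ε/c = 1 − 0.510/0.842 = 1 − 0.6057 = 0.3943.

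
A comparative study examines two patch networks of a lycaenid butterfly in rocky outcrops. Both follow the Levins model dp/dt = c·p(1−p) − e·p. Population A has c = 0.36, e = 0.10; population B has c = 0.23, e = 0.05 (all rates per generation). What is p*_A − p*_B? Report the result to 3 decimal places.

-0.060

A: p*_A = 1 − 0.10/0.36 = 0.7222.
B: p*_B = 1 − 0.05/0.23 = 0.7826.
p*_A − p*_B = 0.7222 − 0.7826 = -0.0604.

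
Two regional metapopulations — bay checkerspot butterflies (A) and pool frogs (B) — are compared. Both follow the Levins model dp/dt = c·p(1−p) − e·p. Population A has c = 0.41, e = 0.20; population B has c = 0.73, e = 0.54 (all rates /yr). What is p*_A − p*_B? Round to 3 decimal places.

A: p*_A = 1 − 0.20/0.41 = 0.5122.
B: p*_B = 1 − 0.54/0.73 = 0.2603.
p*_A − p*_B = 0.5122 − 0.2603 = 0.2519.

0.252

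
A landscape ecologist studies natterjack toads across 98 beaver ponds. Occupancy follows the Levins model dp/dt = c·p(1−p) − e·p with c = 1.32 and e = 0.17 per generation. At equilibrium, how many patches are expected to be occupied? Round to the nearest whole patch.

85

p* = 1 − e/c = 1 − 0.17/1.32 = 0.8712.
Expected occupied patches = N × p* = 98 × 0.8712 = 85.38 ≈ 85.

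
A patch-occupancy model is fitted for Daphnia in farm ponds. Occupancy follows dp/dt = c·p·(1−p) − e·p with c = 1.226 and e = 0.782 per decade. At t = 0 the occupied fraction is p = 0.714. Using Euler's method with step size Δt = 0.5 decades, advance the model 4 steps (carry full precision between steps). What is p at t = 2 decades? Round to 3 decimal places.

Update rule: p ← p + [c·p·(1−p) − e·p]·Δt with Δt = 0.5.
step 1: Δp = -0.15400, p = 0.56000
step 2: Δp = -0.06792, p = 0.49208
step 3: Δp = -0.03919, p = 0.45289
step 4: Δp = -0.02519, p = 0.42770

0.428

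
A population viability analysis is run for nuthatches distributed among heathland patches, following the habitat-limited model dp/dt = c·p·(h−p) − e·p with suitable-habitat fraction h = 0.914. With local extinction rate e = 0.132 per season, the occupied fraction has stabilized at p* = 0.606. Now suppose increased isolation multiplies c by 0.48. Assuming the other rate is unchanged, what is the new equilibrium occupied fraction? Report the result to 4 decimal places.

Balance c(h−p*) = e gives c = e/(0.914 − 0.60600) = 0.132/0.30800 = 0.42857.
New p* = 0.914 − e/c = 0.914 − 0.13200/0.20571 = 0.27232.

0.2723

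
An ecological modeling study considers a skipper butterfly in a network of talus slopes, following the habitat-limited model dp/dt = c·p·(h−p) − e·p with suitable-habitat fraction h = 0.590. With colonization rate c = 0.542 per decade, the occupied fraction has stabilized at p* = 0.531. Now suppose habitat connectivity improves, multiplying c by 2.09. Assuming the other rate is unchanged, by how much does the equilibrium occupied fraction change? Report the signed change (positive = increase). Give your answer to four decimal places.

0.0308

Balance c(h−p*) = e gives e = 0.542×(0.59 − 0.53100) = 0.03198.
New p* = 0.59 − e/c = 0.59 − 0.03198/1.13278 = 0.56177.
Δp* = 0.56177 − 0.53100 = +0.03077.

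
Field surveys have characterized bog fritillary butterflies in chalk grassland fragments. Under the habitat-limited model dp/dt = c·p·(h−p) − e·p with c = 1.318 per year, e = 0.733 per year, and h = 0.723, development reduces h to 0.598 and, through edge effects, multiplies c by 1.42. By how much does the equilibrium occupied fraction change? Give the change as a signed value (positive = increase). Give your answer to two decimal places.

0.04

Before: p* = h − e/c = 0.723 − 0.733/1.318 = 0.723 − 0.5561 = 0.1669.
After: c = 1.87156, e = 0.733, h = 0.598; p* = 0.598 − 0.733/1.87156 = 0.2063.
Δp* = 0.2063 − 0.1669 = +0.0395.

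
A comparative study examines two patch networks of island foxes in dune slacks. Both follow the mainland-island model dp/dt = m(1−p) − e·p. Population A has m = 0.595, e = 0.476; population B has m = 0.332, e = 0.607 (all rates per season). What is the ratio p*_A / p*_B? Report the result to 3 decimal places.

1.571

A: p*_A = m/(m+e) = 0.595/1.0710 = 0.5556.
B: p*_B = 0.332/0.9390 = 0.3536.
p*_A / p*_B = 0.5556/0.3536 = 1.5713.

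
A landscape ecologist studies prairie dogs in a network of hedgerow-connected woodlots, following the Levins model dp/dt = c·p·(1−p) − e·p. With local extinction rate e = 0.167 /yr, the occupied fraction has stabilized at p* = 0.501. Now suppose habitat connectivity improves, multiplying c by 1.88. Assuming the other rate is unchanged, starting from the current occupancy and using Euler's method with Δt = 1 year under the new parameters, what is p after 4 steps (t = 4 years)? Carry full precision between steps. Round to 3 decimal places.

Balance c(1−p*) = e gives c = e/(1 − 0.50100) = 0.167/0.49900 = 0.33467.
Starting from p₀ = 0.50100; update p ← p + (dp/dt)·Δt with the new parameters.
step 1: Δp = +0.07363, p = 0.57463
step 2: Δp = +0.05783, p = 0.63245
step 3: Δp = +0.04064, p = 0.67309
step 4: Δp = +0.02604, p = 0.69913

0.699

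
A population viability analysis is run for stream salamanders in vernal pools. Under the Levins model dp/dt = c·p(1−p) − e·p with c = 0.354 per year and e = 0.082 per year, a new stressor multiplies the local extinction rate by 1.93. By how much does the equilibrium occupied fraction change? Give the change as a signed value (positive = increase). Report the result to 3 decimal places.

-0.215

Before: p* = 1 − 0.082/0.354 = 0.7684.
After the change, c = 0.354, e = 0.15826, so p* = 1 − 0.15826/0.354 = 0.5529.
Δp* = 0.5529 − 0.7684 = -0.2154.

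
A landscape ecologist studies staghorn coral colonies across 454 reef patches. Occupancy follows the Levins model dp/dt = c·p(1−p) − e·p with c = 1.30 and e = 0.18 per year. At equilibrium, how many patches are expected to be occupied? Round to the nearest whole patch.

p* = 1 − e/c = 1 − 0.18/1.30 = 0.8615.
Expected occupied patches = N × p* = 454 × 0.8615 = 391.14 ≈ 391.

391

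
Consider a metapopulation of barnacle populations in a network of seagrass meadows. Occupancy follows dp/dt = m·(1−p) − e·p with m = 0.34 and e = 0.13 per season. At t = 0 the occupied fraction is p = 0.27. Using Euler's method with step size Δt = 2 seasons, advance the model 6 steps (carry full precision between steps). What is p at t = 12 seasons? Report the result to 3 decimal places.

Update rule: p ← p + [m·(1−p) − e·p]·Δt with Δt = 2.
t = 2: p = 0.27000 + (+0.42620) = 0.69620
t = 4: p = 0.69620 + (+0.02557) = 0.72177
t = 6: p = 0.72177 + (+0.00153) = 0.72331
t = 8: p = 0.72331 + (+0.00009) = 0.72340
t = 10: p = 0.72340 + (+0.00001) = 0.72340
t = 12: p = 0.72340 + (+0.00000) = 0.72340

0.723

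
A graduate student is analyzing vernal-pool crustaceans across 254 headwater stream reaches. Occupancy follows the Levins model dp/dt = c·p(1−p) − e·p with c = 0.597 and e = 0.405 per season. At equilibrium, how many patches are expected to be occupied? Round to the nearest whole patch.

82

p* = 1 − e/c = 1 − 0.405/0.597 = 0.3216.
Expected occupied patches = N × p* = 254 × 0.3216 = 81.69 ≈ 82.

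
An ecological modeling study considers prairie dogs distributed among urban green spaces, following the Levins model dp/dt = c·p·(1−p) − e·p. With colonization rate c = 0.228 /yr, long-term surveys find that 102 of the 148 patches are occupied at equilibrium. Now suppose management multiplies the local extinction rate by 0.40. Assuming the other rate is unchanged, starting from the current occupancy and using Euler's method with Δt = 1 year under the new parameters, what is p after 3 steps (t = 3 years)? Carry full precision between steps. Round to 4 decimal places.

0.7665

Observed p* = 102/148 = 0.68919.
Balance c(1−p*) = e gives e = 0.228×(1 − 0.68919) = 0.07086.
Starting from p₀ = 0.68919; update p ← p + (dp/dt)·Δt with the new parameters.
step 1: Δp = +0.02930, p = 0.71849
step 2: Δp = +0.02575, p = 0.74424
step 3: Δp = +0.02230, p = 0.76654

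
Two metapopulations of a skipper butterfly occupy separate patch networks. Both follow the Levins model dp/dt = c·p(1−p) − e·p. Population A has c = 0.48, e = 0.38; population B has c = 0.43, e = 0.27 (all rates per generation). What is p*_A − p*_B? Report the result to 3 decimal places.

A: p*_A = 1 − 0.38/0.48 = 0.2083.
B: p*_B = 1 − 0.27/0.43 = 0.3721.
p*_A − p*_B = 0.2083 − 0.3721 = -0.1638.

-0.164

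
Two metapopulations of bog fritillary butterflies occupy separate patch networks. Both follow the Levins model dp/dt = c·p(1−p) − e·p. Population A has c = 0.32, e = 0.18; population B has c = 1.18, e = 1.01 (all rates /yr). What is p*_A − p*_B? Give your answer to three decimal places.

0.293

A: p*_A = 1 − 0.18/0.32 = 0.4375.
B: p*_B = 1 − 1.01/1.18 = 0.1441.
p*_A − p*_B = 0.4375 − 0.1441 = 0.2934.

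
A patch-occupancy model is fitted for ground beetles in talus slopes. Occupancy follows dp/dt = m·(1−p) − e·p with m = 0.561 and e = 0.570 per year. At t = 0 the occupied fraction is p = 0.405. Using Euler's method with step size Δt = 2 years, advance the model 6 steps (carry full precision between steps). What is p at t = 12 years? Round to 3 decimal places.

0.128

Update rule: p ← p + [m·(1−p) − e·p]·Δt with Δt = 2.
t = 2: p = 0.40500 + (+0.20589) = 0.61089
t = 4: p = 0.61089 + (-0.25983) = 0.35106
t = 6: p = 0.35106 + (+0.32791) = 0.67897
t = 8: p = 0.67897 + (-0.41382) = 0.26514
t = 10: p = 0.26514 + (+0.52224) = 0.78739
t = 12: p = 0.78739 + (-0.65907) = 0.12832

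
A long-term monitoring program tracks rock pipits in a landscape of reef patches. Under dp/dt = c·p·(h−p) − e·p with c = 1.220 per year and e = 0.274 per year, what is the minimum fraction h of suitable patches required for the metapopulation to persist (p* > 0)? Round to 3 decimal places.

p* = h − e/c is positive only when h > e/c.
h_min = e/c = 0.274/1.220 = 0.2246.

0.225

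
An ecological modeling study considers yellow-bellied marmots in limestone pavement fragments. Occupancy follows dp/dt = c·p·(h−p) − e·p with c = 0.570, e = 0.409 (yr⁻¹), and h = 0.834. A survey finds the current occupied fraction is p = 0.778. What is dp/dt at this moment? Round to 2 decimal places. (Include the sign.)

Colonization term: c·p·(h−p) = 0.570×0.778×0.0560 = 0.02483.
Extinction term: e·p = 0.31820.
dp/dt = 0.02483 − 0.31820 = -0.29337.

-0.29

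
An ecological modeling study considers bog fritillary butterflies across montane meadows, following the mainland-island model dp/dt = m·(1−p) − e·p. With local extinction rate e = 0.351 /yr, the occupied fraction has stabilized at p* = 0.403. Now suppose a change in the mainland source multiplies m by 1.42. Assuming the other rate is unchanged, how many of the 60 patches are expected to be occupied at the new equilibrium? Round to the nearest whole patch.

29

Balance m(1−p*) = e·p* gives m = e·p*/(1−p*) = 0.351×0.40300/0.59700 = 0.23694.
New p* = m/(m+e) = 0.33645/(0.33645+0.35100) = 0.48942.
Expected occupied = 60 × 0.48942 = 29.37 ≈ 29.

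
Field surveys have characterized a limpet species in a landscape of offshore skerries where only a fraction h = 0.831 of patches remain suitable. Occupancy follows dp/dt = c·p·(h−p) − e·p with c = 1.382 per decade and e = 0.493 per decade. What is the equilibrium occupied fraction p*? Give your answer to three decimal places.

Setting dp/dt = 0 and dividing by p* gives c·(h−p*) = e.
So p* = h − e/c = 0.831 − 0.493/1.382 = 0.831 − 0.3567 = 0.4743.

0.474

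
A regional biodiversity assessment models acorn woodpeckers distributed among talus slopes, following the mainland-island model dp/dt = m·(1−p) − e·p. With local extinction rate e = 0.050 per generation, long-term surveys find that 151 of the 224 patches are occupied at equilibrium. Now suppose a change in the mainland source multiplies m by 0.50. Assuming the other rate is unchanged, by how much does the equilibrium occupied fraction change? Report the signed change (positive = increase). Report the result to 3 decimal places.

-0.166

Observed p* = 151/224 = 0.67411.
Balance m(1−p*) = e·p* gives m = e·p*/(1−p*) = 0.050×0.67411/0.32589 = 0.10343.
New p* = m/(m+e) = 0.05171/(0.05171+0.05000) = 0.50841.
Δp* = 0.50841 − 0.67411 = -0.16570.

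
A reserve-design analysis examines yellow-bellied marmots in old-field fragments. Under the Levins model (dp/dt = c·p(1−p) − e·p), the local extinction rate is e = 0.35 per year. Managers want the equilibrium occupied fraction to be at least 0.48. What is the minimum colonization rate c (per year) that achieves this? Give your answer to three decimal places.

0.673

p* = 1 − e/c ≥ 0.48 requires e/c ≤ 0.5200, i.e. c ≥ e/0.5200.
c_min = 0.35/0.5200 = 0.6731.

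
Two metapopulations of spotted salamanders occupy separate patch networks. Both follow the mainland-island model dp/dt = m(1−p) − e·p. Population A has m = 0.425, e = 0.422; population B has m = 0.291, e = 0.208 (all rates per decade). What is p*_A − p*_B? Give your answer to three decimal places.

A: p*_A = m/(m+e) = 0.425/0.8470 = 0.5018.
B: p*_B = 0.291/0.4990 = 0.5832.
p*_A − p*_B = 0.5018 − 0.5832 = -0.0814.

-0.081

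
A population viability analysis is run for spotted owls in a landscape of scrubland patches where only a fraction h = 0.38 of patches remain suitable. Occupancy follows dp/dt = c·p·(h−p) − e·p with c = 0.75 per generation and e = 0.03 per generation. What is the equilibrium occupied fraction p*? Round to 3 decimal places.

0.340

Setting dp/dt = 0 and dividing by p* gives c·(h−p*) = e.
So p* = h − e/c = 0.38 − 0.03/0.75 = 0.38 − 0.0400 = 0.3400.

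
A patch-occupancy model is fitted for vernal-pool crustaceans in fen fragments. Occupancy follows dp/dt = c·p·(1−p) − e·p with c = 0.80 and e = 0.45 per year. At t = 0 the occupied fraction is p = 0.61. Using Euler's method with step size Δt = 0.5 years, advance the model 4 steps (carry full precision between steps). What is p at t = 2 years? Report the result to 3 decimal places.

Update rule: p ← p + [c·p·(1−p) − e·p]·Δt with Δt = 0.5.
p: 0.61000 → 0.56791  (Δp = -0.04209)
p: 0.56791 → 0.53829  (Δp = -0.02962)
p: 0.53829 → 0.51658  (Δp = -0.02170)
p: 0.51658 → 0.50024  (Δp = -0.01634)

0.500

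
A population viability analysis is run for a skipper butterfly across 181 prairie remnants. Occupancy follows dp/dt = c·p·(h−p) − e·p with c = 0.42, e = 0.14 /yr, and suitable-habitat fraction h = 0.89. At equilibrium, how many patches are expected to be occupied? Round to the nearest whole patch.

p* = h − e/c = 0.89 − 0.3333 = 0.5567.
Expected occupied patches = N × p* = 181 × 0.5567 = 100.76 ≈ 101.

101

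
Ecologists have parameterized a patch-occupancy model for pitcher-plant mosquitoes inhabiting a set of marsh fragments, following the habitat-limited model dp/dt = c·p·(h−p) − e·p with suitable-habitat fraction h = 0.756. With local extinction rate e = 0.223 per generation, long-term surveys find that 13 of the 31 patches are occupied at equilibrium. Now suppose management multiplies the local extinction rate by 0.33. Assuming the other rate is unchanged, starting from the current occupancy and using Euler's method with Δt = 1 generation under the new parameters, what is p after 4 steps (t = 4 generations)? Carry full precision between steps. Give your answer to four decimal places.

0.6005

Observed p* = 13/31 = 0.41935.
Balance c(h−p*) = e gives c = e/(0.756 − 0.41935) = 0.223/0.33665 = 0.66242.
Starting from p₀ = 0.41935; update p ← p + (dp/dt)·Δt with the new parameters.
step 1: Δp = +0.06266, p = 0.48201
step 2: Δp = +0.05201, p = 0.53402
step 3: Δp = +0.03923, p = 0.57325
step 4: Δp = +0.02721, p = 0.60046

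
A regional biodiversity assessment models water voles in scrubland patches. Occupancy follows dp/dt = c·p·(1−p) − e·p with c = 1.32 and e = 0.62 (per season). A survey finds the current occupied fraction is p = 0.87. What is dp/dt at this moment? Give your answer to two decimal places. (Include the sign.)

Colonization term: c·p·(1−p) = 1.32×0.87×0.1300 = 0.14929.
Extinction term: e·p = 0.53940.
dp/dt = 0.14929 − 0.53940 = -0.39011.

-0.39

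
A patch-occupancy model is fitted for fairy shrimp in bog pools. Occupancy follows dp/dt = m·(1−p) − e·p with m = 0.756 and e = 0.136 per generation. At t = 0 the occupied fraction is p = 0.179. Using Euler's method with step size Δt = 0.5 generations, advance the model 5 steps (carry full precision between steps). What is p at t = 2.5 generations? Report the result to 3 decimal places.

0.813

Update rule: p ← p + [m·(1−p) − e·p]·Δt with Δt = 0.5.
  1  |  dp/dt·Δt = +0.298166  |  p_1 = 0.477166
  2  |  dp/dt·Δt = +0.165184  |  p_2 = 0.642350
  3  |  dp/dt·Δt = +0.091512  |  p_3 = 0.733862
  4  |  dp/dt·Δt = +0.050698  |  p_4 = 0.784559
  5  |  dp/dt·Δt = +0.028086  |  p_5 = 0.812646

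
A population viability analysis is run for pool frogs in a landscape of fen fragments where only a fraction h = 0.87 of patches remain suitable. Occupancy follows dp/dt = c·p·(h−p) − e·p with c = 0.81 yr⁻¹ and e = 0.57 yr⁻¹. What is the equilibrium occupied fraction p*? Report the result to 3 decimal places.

Setting dp/dt = 0 and dividing by p* gives c·(h−p*) = e.
So p* = h − e/c = 0.87 − 0.57/0.81 = 0.87 − 0.7037 = 0.1663.

0.166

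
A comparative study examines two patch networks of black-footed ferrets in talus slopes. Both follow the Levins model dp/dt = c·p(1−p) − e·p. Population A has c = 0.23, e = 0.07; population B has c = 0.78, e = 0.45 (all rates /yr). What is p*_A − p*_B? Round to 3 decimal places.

A: p*_A = 1 − 0.07/0.23 = 0.6957.
B: p*_B = 1 − 0.45/0.78 = 0.4231.
p*_A − p*_B = 0.6957 − 0.4231 = 0.2726.

0.273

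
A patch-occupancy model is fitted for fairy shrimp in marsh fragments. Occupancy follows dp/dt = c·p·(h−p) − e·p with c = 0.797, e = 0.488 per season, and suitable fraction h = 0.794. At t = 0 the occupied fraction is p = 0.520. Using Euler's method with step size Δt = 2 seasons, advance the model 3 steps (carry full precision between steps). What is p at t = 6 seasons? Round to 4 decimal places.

0.2051

Update rule: p ← p + [c·p·(h−p) − e·p]·Δt with Δt = 2.
  1  |  dp/dt·Δt = -0.280407  |  p_1 = 0.239593
  2  |  dp/dt·Δt = -0.022109  |  p_2 = 0.217485
  3  |  dp/dt·Δt = -0.012404  |  p_3 = 0.205080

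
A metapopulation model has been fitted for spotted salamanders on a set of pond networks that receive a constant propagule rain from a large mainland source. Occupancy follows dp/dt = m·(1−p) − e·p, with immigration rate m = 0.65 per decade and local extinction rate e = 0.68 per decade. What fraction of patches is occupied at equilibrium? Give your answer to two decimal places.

0.49

Setting dp/dt = 0: m − m·p* = e·p*, so m = (m+e)·p*.
p* = m/(m+e) = 0.65/(0.65+0.68) = 0.65/1.3300 = 0.4887.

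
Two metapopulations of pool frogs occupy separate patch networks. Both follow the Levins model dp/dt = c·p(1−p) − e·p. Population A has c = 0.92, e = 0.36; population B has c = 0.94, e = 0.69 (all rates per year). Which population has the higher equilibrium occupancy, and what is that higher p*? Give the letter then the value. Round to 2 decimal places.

A: p*_A = 1 − 0.36/0.92 = 0.6087.
B: p*_B = 1 − 0.69/0.94 = 0.2660.
A is higher at 0.6087.

A, 0.61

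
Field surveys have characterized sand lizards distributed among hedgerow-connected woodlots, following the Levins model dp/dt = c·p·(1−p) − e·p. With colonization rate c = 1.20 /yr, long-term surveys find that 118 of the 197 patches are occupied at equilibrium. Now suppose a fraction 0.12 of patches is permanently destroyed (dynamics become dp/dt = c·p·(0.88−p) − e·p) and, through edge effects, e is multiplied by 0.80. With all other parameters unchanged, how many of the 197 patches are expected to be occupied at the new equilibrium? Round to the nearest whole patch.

Observed p* = 118/197 = 0.59898.
Balance c(1−p*) = e gives e = 1.20×(1 − 0.59898) = 0.48122.
New p* = 0.88 − e/c = 0.88 − 0.38498/1.20000 = 0.55918.
Expected occupied = 197 × 0.55918 = 110.16 ≈ 110.

110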